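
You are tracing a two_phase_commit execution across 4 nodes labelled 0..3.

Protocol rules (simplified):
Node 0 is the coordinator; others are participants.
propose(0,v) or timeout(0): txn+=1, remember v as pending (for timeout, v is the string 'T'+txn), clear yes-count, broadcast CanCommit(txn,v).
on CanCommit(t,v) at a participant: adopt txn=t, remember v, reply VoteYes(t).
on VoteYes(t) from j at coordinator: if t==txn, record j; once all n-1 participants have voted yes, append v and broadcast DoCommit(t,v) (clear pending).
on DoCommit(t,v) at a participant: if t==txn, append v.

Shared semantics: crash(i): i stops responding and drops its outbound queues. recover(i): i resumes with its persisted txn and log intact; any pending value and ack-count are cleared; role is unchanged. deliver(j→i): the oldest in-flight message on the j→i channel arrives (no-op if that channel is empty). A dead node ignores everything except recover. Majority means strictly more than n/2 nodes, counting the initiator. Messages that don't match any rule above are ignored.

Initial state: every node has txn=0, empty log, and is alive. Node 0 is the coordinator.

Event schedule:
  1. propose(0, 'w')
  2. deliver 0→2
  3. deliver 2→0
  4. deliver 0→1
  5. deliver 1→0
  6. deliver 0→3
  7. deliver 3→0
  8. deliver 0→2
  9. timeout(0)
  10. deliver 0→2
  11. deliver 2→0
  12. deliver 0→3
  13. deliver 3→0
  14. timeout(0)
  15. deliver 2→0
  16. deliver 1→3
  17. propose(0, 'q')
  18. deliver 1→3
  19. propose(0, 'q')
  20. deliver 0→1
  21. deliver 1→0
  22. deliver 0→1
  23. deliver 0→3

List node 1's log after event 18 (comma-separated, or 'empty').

empty

1. propose(0,'w'):  <0:coor t1 ->
2. deliver 0→2:  <2:part t1 ->
3. deliver 2→0:  nop
4. deliver 0→1:  <1:part t1 ->
5. deliver 1→0:  nop
6. deliver 0→3:  <3:part t1 ->
7. deliver 3→0:  <0:coor t1 w>
8. deliver 0→2:  <2:part t1 w>
9. timeout(0):  <0:coor t2 w>
10. deliver 0→2:  <2:part t2 w>
11. deliver 2→0:  nop
12. deliver 0→3:  <3:part t1 w>
13. deliver 3→0:  nop
14. timeout(0):  <0:coor t3 w>
15. deliver 2→0:  nop
16. deliver 1→3:  nop
17. propose(0,'q'):  <0:coor t4 w>
18. deliver 1→3:  nop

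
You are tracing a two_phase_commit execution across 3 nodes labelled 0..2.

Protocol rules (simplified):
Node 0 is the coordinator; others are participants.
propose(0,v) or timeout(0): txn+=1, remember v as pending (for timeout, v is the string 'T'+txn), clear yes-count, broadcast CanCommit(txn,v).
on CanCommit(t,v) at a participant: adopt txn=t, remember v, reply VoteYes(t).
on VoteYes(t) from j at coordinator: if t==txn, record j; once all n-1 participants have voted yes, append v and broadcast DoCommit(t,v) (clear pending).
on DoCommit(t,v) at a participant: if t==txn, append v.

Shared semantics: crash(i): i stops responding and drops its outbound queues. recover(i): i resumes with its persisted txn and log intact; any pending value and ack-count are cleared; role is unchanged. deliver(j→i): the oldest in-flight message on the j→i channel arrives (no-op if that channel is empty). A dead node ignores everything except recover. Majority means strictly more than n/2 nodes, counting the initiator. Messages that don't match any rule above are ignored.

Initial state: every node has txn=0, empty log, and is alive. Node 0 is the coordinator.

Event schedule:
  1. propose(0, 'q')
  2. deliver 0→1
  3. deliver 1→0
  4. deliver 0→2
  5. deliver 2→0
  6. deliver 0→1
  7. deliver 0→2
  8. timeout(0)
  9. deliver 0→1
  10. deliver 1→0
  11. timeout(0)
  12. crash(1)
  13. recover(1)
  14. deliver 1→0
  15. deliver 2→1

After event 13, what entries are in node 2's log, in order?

q

[1] propose(0,'q') → N0(coor t1 [-])
[2] deliver 0→1 → N1(part t1 [-])
[3] deliver 1→0 → ∅
[4] deliver 0→2 → N2(part t1 [-])
[5] deliver 2→0 → N0(coor t1 [q])
[6] deliver 0→1 → N1(part t1 [q])
[7] deliver 0→2 → N2(part t1 [q])
[8] timeout(0) → N0(coor t2 [q])
[9] deliver 0→1 → N1(part t2 [q])
[10] deliver 1→0 → ∅
[11] timeout(0) → N0(coor t3 [q])
[12] crash(1) → N1(✗part t2 [q])
[13] recover(1) → N1(part t2 [q])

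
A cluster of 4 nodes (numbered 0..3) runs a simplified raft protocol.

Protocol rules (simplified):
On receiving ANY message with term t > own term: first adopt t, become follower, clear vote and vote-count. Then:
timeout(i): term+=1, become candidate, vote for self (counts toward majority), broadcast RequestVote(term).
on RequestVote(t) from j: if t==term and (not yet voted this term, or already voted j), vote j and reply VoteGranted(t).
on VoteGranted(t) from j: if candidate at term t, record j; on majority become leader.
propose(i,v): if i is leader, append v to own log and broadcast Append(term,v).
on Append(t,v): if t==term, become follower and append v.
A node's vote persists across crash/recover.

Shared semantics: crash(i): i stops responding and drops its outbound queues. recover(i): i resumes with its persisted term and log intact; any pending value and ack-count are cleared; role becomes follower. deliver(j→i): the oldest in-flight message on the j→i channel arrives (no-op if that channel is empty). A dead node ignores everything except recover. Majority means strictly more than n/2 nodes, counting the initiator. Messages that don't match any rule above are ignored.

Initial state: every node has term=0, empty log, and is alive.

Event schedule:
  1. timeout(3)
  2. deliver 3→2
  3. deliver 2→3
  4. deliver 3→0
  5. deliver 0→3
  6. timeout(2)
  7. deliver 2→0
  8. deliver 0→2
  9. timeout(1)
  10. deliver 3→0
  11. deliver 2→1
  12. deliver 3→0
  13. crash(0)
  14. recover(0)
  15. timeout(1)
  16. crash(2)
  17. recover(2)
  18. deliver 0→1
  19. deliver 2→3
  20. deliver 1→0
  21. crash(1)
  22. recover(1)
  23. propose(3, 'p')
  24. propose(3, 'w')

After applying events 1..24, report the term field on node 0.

2

[1] timeout(3) → N3(cand t1 [-])
[2] deliver 3→2 → N2(foll t1 [-])
[3] deliver 2→3 → ∅
[4] deliver 3→0 → N0(foll t1 [-])
[5] deliver 0→3 → N3(lead t1 [-])
[6] timeout(2) → N2(cand t2 [-])
[7] deliver 2→0 → N0(foll t2 [-])
[8] deliver 0→2 → ∅
[9] timeout(1) → N1(cand t1 [-])
[10] deliver 3→0 → ∅
[11] deliver 2→1 → N1(foll t2 [-])
[12] deliver 3→0 → ∅
[13] crash(0) → N0(✗foll t2 [-])
[14] recover(0) → N0(foll t2 [-])
[15] timeout(1) → N1(cand t3 [-])
[16] crash(2) → N2(✗cand t2 [-])
[17] recover(2) → N2(foll t2 [-])
[18] deliver 0→1 → ∅
[19] deliver 2→3 → ∅
[20] deliver 1→0 → ∅
[21] crash(1) → N1(✗cand t3 [-])
[22] recover(1) → N1(foll t3 [-])
[23] propose(3,'p') → N3(lead t1 [p])
[24] propose(3,'w') → N3(lead t1 [p,w])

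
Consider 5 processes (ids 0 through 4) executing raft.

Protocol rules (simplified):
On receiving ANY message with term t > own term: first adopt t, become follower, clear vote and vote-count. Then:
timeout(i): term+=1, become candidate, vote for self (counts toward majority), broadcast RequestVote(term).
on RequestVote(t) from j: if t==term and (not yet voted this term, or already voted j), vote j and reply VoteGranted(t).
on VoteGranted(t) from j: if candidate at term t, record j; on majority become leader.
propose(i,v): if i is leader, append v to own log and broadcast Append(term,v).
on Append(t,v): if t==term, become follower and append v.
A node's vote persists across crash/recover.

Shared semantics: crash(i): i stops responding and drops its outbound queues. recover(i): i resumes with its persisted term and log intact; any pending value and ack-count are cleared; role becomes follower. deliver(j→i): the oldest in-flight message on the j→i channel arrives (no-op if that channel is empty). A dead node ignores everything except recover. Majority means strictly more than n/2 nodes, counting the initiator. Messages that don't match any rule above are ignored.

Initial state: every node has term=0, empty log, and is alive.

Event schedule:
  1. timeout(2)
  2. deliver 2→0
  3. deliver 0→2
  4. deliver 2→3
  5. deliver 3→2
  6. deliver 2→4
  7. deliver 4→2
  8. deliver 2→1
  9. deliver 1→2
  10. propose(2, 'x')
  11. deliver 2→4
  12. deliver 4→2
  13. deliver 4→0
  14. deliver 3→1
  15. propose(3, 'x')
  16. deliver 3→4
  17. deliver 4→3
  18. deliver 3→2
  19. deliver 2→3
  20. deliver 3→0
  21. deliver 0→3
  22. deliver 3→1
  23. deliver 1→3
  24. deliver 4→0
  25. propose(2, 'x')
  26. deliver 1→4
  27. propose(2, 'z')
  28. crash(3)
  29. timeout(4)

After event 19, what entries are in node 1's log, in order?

empty

after 1 — timeout(2): n2:cand/t1/[-]
after 2 — deliver 2→0: n0:foll/t1/[-]
after 3 — deliver 0→2: ·
after 4 — deliver 2→3: n3:foll/t1/[-]
after 5 — deliver 3→2: n2:lead/t1/[-]
after 6 — deliver 2→4: n4:foll/t1/[-]
after 7 — deliver 4→2: ·
after 8 — deliver 2→1: n1:foll/t1/[-]
after 9 — deliver 1→2: ·
after 10 — propose(2,'x'): n2:lead/t1/[x]
after 11 — deliver 2→4: n4:foll/t1/[x]
after 12 — deliver 4→2: ·
after 13 — deliver 4→0: ·
after 14 — deliver 3→1: ·
after 15 — propose(3,'x'): ·
after 16 — deliver 3→4: ·
after 17 — deliver 4→3: ·
after 18 — deliver 3→2: ·
after 19 — deliver 2→3: n3:foll/t1/[x]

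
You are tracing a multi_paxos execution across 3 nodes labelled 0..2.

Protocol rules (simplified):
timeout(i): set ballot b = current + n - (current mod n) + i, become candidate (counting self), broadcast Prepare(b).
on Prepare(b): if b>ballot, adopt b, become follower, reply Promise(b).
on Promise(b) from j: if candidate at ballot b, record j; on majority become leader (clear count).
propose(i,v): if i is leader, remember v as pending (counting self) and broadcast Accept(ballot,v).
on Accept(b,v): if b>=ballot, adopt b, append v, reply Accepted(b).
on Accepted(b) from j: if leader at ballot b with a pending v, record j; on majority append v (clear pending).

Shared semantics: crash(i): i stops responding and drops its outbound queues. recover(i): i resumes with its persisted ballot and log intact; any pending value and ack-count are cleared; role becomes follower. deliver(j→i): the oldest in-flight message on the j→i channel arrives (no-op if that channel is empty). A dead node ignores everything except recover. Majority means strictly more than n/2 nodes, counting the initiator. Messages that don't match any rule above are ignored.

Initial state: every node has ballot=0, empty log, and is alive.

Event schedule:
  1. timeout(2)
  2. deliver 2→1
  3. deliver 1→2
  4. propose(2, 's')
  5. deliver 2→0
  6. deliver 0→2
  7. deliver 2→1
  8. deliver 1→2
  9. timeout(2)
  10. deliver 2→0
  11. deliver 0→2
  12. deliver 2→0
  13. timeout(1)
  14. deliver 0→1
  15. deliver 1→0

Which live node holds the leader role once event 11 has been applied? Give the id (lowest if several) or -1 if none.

after 1 — timeout(2): n2:cand/b5/[-]
after 2 — deliver 2→1: n1:foll/b5/[-]
after 3 — deliver 1→2: n2:lead/b5/[-]
after 4 — propose(2,'s'): ·
after 5 — deliver 2→0: n0:foll/b5/[-]
after 6 — deliver 0→2: ·
after 7 — deliver 2→1: n1:foll/b5/[s]
after 8 — deliver 1→2: n2:lead/b5/[s]
after 9 — timeout(2): n2:cand/b8/[s]
after 10 — deliver 2→0: n0:foll/b5/[s]
after 11 — deliver 0→2: ·

-1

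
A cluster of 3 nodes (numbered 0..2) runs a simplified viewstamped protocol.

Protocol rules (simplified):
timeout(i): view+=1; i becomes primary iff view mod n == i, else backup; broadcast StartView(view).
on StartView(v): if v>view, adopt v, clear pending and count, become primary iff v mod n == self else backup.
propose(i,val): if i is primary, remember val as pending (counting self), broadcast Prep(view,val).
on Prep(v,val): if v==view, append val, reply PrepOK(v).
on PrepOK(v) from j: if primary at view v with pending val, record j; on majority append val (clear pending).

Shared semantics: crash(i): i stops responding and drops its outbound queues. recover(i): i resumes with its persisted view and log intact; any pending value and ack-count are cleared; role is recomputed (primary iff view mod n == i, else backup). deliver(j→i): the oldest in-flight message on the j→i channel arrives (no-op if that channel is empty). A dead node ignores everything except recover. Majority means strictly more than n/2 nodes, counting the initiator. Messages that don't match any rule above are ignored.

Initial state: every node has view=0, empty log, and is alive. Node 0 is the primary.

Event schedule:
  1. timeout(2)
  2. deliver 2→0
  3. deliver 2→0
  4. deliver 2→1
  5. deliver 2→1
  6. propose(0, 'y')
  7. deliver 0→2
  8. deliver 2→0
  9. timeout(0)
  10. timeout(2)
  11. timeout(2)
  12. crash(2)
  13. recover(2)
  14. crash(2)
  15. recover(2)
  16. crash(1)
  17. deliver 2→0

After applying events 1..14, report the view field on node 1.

1

[1] timeout(2) → N2(back v1 [-])
[2] deliver 2→0 → N0(back v1 [-])
[3] deliver 2→0 → ∅
[4] deliver 2→1 → N1(prim v1 [-])
[5] deliver 2→1 → ∅
[6] propose(0,'y') → ∅
[7] deliver 0→2 → ∅
[8] deliver 2→0 → ∅
[9] timeout(0) → N0(back v2 [-])
[10] timeout(2) → N2(prim v2 [-])
[11] timeout(2) → N2(back v3 [-])
[12] crash(2) → N2(✗back v3 [-])
[13] recover(2) → N2(back v3 [-])
[14] crash(2) → N2(✗back v3 [-])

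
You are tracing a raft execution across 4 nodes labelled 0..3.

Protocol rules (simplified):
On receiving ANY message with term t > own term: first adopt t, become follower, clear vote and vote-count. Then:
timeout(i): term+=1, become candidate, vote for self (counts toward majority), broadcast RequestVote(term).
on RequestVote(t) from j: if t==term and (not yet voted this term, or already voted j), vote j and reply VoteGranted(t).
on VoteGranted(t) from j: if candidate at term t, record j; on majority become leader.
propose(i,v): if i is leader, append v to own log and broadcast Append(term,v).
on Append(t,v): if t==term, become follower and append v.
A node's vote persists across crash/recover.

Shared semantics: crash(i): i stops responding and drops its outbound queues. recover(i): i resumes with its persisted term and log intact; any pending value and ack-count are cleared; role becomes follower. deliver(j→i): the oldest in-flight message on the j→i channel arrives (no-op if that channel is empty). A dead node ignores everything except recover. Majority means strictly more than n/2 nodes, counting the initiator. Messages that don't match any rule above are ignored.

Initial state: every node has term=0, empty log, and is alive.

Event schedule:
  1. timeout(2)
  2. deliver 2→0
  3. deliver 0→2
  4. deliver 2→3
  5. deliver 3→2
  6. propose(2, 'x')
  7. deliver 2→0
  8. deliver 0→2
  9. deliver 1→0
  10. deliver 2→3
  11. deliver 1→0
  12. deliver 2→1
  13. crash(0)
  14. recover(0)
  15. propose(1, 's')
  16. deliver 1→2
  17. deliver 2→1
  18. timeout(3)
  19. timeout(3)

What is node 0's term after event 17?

1. timeout(2):  <2:cand t1 ->
2. deliver 2→0:  <0:foll t1 ->
3. deliver 0→2:  nop
4. deliver 2→3:  <3:foll t1 ->
5. deliver 3→2:  <2:lead t1 ->
6. propose(2,'x'):  <2:lead t1 x>
7. deliver 2→0:  <0:foll t1 x>
8. deliver 0→2:  nop
9. deliver 1→0:  nop
10. deliver 2→3:  <3:foll t1 x>
11. deliver 1→0:  nop
12. deliver 2→1:  <1:foll t1 ->
13. crash(0):  <0:✗foll t1 x>
14. recover(0):  <0:foll t1 x>
15. propose(1,'s'):  nop
16. deliver 1→2:  nop
17. deliver 2→1:  <1:foll t1 x>

1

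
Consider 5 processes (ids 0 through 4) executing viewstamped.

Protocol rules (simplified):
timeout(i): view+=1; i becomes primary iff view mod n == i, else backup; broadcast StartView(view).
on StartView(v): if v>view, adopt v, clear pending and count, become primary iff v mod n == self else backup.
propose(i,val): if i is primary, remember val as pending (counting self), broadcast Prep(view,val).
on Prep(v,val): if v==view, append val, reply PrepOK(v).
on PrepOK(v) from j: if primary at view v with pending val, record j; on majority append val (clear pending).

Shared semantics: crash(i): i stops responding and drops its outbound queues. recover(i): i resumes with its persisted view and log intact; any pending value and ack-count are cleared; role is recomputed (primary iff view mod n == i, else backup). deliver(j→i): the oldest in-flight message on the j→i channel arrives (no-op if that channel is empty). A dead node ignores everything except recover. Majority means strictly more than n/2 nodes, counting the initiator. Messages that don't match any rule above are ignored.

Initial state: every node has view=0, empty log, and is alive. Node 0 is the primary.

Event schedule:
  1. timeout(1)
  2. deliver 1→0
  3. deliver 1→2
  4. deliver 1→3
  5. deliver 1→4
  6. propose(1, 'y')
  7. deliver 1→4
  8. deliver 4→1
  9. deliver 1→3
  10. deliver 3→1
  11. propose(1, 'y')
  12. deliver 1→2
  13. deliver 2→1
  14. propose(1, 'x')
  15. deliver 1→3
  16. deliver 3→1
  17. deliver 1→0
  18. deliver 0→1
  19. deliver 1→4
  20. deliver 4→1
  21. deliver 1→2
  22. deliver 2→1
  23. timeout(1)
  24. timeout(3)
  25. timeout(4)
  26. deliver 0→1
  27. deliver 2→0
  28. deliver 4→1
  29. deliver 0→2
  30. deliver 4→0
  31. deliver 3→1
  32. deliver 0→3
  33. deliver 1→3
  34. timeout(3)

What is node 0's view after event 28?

step 1 timeout(1): 1={prim,v=1,log=-}
step 2 deliver 1→0: 0={back,v=1,log=-}
step 3 deliver 1→2: 2={back,v=1,log=-}
step 4 deliver 1→3: 3={back,v=1,log=-}
step 5 deliver 1→4: 4={back,v=1,log=-}
step 6 propose(1,'y'): —
step 7 deliver 1→4: 4={back,v=1,log=y}
step 8 deliver 4→1: —
step 9 deliver 1→3: 3={back,v=1,log=y}
step 10 deliver 3→1: 1={prim,v=1,log=y}
step 11 propose(1,'y'): —
step 12 deliver 1→2: 2={back,v=1,log=y}
step 13 deliver 2→1: —
step 14 propose(1,'x'): —
step 15 deliver 1→3: 3={back,v=1,log=y,y}
step 16 deliver 3→1: —
step 17 deliver 1→0: 0={back,v=1,log=y}
step 18 deliver 0→1: 1={prim,v=1,log=y,x}
step 19 deliver 1→4: 4={back,v=1,log=y,y}
step 20 deliver 4→1: —
step 21 deliver 1→2: 2={back,v=1,log=y,y}
step 22 deliver 2→1: —
step 23 timeout(1): 1={back,v=2,log=y,x}
step 24 timeout(3): 3={back,v=2,log=y,y}
step 25 timeout(4): 4={back,v=2,log=y,y}
step 26 deliver 0→1: —
step 27 deliver 2→0: —
step 28 deliver 4→1: —

1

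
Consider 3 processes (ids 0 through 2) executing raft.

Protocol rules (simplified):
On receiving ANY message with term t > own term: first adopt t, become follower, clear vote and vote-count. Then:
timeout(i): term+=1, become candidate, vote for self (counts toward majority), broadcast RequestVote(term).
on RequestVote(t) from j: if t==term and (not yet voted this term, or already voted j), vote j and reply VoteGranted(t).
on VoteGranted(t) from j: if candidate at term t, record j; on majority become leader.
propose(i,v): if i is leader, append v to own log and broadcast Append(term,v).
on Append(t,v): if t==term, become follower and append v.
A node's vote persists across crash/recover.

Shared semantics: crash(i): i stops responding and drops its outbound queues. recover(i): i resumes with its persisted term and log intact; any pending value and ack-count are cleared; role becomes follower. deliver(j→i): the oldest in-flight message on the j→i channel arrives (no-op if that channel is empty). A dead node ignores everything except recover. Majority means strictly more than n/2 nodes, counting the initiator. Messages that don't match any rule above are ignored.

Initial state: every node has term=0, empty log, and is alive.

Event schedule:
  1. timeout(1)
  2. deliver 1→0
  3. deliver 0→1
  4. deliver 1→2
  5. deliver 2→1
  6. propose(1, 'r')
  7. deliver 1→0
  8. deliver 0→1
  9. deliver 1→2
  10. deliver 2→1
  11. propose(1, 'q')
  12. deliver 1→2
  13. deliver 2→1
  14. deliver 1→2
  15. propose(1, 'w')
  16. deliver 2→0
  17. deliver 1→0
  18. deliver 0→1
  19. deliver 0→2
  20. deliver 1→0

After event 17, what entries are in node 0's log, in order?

e1 timeout(1): 1[cand,t=1,-]
e2 deliver 1→0: 0[foll,t=1,-]
e3 deliver 0→1: 1[lead,t=1,-]
e4 deliver 1→2: 2[foll,t=1,-]
e5 deliver 2→1: ·
e6 propose(1,'r'): 1[lead,t=1,r]
e7 deliver 1→0: 0[foll,t=1,r]
e8 deliver 0→1: ·
e9 deliver 1→2: 2[foll,t=1,r]
e10 deliver 2→1: ·
e11 propose(1,'q'): 1[lead,t=1,r,q]
e12 deliver 1→2: 2[foll,t=1,r,q]
e13 deliver 2→1: ·
e14 deliver 1→2: ·
e15 propose(1,'w'): 1[lead,t=1,r,q,w]
e16 deliver 2→0: ·
e17 deliver 1→0: 0[foll,t=1,r,q]

r,q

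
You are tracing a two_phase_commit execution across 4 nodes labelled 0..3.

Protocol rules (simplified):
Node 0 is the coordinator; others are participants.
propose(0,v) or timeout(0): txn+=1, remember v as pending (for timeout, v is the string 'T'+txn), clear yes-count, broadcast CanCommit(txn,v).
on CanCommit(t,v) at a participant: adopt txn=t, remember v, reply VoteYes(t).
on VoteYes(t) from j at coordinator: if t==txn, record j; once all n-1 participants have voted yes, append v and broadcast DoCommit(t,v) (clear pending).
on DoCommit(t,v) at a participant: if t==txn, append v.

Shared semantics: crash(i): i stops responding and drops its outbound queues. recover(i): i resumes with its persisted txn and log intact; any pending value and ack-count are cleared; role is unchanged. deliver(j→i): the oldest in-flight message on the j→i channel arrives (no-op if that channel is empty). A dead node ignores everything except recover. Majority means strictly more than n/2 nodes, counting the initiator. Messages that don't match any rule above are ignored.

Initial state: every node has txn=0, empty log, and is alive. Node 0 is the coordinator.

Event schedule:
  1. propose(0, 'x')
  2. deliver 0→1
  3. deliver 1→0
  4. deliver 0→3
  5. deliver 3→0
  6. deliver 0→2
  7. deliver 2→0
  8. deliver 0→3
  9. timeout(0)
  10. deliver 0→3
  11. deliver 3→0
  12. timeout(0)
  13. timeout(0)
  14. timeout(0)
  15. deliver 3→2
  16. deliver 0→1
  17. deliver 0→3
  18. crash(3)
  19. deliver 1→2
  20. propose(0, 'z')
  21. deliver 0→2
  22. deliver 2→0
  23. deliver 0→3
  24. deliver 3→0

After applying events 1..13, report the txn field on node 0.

4

e1 propose(0,'x'): 0[coor,t=1,-]
e2 deliver 0→1: 1[part,t=1,-]
e3 deliver 1→0: ·
e4 deliver 0→3: 3[part,t=1,-]
e5 deliver 3→0: ·
e6 deliver 0→2: 2[part,t=1,-]
e7 deliver 2→0: 0[coor,t=1,x]
e8 deliver 0→3: 3[part,t=1,x]
e9 timeout(0): 0[coor,t=2,x]
e10 deliver 0→3: 3[part,t=2,x]
e11 deliver 3→0: ·
e12 timeout(0): 0[coor,t=3,x]
e13 timeout(0): 0[coor,t=4,x]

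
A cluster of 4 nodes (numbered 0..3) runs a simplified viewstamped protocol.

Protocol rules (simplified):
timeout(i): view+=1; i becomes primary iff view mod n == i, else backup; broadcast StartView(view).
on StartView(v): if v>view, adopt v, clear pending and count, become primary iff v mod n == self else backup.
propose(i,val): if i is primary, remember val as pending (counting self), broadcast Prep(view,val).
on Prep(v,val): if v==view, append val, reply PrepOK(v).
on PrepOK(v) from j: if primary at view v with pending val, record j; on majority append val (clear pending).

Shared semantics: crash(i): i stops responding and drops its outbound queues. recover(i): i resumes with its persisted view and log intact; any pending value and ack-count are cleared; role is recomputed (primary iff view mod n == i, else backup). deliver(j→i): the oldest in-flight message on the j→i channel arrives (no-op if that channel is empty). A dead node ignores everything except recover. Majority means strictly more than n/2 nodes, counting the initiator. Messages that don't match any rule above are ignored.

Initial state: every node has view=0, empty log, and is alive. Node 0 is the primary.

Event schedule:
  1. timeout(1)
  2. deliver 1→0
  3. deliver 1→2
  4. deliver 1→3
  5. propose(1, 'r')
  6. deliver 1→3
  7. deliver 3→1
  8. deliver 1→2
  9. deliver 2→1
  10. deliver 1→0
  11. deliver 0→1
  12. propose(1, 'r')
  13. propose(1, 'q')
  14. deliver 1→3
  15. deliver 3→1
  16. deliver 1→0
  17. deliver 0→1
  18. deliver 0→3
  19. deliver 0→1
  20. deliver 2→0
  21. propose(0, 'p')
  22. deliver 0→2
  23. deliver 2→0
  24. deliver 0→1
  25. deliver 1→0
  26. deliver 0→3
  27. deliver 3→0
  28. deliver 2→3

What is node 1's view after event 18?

1

[1] timeout(1) → N1(prim v1 [-])
[2] deliver 1→0 → N0(back v1 [-])
[3] deliver 1→2 → N2(back v1 [-])
[4] deliver 1→3 → N3(back v1 [-])
[5] propose(1,'r') → ∅
[6] deliver 1→3 → N3(back v1 [r])
[7] deliver 3→1 → ∅
[8] deliver 1→2 → N2(back v1 [r])
[9] deliver 2→1 → N1(prim v1 [r])
[10] deliver 1→0 → N0(back v1 [r])
[11] deliver 0→1 → ∅
[12] propose(1,'r') → ∅
[13] propose(1,'q') → ∅
[14] deliver 1→3 → N3(back v1 [r,r])
[15] deliver 3→1 → ∅
[16] deliver 1→0 → N0(back v1 [r,r])
[17] deliver 0→1 → N1(prim v1 [r,q])
[18] deliver 0→3 → ∅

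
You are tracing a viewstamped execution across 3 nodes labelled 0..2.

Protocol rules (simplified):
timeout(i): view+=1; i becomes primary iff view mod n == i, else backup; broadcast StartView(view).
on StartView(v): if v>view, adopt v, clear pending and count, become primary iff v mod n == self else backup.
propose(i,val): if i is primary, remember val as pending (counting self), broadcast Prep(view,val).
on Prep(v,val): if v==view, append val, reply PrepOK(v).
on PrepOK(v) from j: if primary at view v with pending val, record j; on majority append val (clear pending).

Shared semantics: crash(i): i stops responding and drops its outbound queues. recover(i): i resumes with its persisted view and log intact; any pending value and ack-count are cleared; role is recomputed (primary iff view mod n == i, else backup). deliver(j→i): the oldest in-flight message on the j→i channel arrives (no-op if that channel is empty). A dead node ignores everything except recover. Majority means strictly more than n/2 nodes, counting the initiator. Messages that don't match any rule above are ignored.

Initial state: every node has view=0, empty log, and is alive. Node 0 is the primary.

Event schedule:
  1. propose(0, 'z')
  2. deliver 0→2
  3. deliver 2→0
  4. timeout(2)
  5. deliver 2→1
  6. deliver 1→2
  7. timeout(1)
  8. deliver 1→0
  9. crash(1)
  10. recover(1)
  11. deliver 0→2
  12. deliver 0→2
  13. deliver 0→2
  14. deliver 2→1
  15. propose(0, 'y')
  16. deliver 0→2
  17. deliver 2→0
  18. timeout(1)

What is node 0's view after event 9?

after 1 — propose(0,'z'): ·
after 2 — deliver 0→2: n2:back/v0/[z]
after 3 — deliver 2→0: n0:prim/v0/[z]
after 4 — timeout(2): n2:back/v1/[z]
after 5 — deliver 2→1: n1:prim/v1/[-]
after 6 — deliver 1→2: ·
after 7 — timeout(1): n1:back/v2/[-]
after 8 — deliver 1→0: n0:back/v2/[z]
after 9 — crash(1): n1:✗back/v2/[-]

2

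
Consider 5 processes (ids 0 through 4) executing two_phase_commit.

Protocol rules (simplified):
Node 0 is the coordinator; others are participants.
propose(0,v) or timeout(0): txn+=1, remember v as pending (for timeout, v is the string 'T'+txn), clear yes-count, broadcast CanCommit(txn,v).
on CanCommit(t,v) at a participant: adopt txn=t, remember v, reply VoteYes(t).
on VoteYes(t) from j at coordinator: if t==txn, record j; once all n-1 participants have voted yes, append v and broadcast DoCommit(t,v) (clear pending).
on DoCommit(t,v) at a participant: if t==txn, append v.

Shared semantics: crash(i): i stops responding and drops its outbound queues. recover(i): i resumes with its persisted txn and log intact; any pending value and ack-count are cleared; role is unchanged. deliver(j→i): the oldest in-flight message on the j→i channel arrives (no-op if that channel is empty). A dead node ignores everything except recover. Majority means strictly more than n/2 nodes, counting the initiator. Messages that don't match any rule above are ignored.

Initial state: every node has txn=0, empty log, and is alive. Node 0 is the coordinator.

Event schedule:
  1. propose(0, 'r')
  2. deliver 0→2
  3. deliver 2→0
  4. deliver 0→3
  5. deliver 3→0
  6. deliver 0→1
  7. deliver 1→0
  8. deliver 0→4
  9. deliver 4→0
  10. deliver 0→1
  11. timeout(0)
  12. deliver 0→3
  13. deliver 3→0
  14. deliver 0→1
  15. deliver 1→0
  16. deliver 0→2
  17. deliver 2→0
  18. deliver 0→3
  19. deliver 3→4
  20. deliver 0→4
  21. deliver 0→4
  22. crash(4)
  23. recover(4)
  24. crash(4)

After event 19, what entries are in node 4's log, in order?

step 1 propose(0,'r'): 0={coor,t=1,log=-}
step 2 deliver 0→2: 2={part,t=1,log=-}
step 3 deliver 2→0: —
step 4 deliver 0→3: 3={part,t=1,log=-}
step 5 deliver 3→0: —
step 6 deliver 0→1: 1={part,t=1,log=-}
step 7 deliver 1→0: —
step 8 deliver 0→4: 4={part,t=1,log=-}
step 9 deliver 4→0: 0={coor,t=1,log=r}
step 10 deliver 0→1: 1={part,t=1,log=r}
step 11 timeout(0): 0={coor,t=2,log=r}
step 12 deliver 0→3: 3={part,t=1,log=r}
step 13 deliver 3→0: —
step 14 deliver 0→1: 1={part,t=2,log=r}
step 15 deliver 1→0: —
step 16 deliver 0→2: 2={part,t=1,log=r}
step 17 deliver 2→0: —
step 18 deliver 0→3: 3={part,t=2,log=r}
step 19 deliver 3→4: —

empty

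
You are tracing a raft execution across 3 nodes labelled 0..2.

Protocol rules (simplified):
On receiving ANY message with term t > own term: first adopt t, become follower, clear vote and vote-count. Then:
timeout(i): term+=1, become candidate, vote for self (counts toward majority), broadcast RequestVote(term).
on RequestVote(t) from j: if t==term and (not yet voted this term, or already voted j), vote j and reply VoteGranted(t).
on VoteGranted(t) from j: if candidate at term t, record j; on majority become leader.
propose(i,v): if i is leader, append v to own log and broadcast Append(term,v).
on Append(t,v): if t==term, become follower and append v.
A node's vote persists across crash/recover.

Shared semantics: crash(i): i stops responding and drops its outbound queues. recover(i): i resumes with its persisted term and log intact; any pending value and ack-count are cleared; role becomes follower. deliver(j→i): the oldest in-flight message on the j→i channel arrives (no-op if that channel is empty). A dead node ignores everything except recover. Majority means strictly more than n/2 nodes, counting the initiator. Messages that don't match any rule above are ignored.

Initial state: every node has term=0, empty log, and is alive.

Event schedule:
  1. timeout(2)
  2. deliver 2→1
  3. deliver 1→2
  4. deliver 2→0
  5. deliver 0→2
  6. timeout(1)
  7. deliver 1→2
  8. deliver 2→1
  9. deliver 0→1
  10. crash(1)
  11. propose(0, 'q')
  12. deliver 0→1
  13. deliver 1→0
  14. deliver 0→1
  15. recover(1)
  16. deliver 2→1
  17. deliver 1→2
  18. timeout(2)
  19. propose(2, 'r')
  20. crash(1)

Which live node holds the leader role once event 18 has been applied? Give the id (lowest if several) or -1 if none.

-1

e1 timeout(2): 2[cand,t=1,-]
e2 deliver 2→1: 1[foll,t=1,-]
e3 deliver 1→2: 2[lead,t=1,-]
e4 deliver 2→0: 0[foll,t=1,-]
e5 deliver 0→2: ·
e6 timeout(1): 1[cand,t=2,-]
e7 deliver 1→2: 2[foll,t=2,-]
e8 deliver 2→1: 1[lead,t=2,-]
e9 deliver 0→1: ·
e10 crash(1): 1[✗lead,t=2,-]
e11 propose(0,'q'): ·
e12 deliver 0→1: ·
e13 deliver 1→0: ·
e14 deliver 0→1: ·
e15 recover(1): 1[foll,t=2,-]
e16 deliver 2→1: ·
e17 deliver 1→2: ·
e18 timeout(2): 2[cand,t=3,-]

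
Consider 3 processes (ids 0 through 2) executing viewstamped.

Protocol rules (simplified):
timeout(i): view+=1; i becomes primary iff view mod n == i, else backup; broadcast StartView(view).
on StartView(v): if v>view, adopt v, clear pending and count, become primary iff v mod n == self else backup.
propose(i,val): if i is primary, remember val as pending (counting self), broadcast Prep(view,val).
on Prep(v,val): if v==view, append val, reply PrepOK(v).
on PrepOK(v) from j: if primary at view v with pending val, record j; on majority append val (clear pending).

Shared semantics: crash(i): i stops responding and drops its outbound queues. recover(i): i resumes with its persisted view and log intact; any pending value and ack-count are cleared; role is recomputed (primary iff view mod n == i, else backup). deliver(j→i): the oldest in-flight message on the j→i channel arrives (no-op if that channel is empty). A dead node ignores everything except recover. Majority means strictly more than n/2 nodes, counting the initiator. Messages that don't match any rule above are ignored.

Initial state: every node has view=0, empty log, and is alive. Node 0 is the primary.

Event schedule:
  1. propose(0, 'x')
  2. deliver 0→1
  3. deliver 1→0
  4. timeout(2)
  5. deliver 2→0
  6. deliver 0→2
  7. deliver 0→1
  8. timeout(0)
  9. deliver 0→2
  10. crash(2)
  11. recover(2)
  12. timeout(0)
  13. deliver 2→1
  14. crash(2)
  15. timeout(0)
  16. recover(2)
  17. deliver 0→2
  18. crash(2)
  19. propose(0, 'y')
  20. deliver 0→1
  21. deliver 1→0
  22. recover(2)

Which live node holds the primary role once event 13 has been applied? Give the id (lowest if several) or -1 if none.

0

[1] propose(0,'x') → ∅
[2] deliver 0→1 → N1(back v0 [x])
[3] deliver 1→0 → N0(prim v0 [x])
[4] timeout(2) → N2(back v1 [-])
[5] deliver 2→0 → N0(back v1 [x])
[6] deliver 0→2 → ∅
[7] deliver 0→1 → ∅
[8] timeout(0) → N0(back v2 [x])
[9] deliver 0→2 → N2(prim v2 [-])
[10] crash(2) → N2(✗prim v2 [-])
[11] recover(2) → N2(prim v2 [-])
[12] timeout(0) → N0(prim v3 [x])
[13] deliver 2→1 → ∅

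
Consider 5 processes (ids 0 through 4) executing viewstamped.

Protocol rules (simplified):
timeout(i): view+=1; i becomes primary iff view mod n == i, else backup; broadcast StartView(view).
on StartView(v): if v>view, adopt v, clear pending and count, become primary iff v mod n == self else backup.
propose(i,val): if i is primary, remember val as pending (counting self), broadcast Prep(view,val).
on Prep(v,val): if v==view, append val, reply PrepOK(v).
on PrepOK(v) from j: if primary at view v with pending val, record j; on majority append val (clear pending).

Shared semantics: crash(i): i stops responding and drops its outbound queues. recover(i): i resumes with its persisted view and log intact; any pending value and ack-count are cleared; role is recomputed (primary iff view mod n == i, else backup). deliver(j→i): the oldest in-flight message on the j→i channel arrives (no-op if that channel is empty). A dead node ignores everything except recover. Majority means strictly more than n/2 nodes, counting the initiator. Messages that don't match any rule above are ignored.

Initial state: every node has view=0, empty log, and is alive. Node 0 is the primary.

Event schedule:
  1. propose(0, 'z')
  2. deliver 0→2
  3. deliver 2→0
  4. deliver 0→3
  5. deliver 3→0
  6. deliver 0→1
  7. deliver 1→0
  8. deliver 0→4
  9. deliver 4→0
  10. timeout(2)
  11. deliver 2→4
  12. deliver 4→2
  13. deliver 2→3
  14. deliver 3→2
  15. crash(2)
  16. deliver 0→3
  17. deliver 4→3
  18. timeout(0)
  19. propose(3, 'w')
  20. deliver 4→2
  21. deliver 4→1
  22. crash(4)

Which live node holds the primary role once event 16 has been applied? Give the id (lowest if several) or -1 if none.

[1] propose(0,'z') → ∅
[2] deliver 0→2 → N2(back v0 [z])
[3] deliver 2→0 → ∅
[4] deliver 0→3 → N3(back v0 [z])
[5] deliver 3→0 → N0(prim v0 [z])
[6] deliver 0→1 → N1(back v0 [z])
[7] deliver 1→0 → ∅
[8] deliver 0→4 → N4(back v0 [z])
[9] deliver 4→0 → ∅
[10] timeout(2) → N2(back v1 [z])
[11] deliver 2→4 → N4(back v1 [z])
[12] deliver 4→2 → ∅
[13] deliver 2→3 → N3(back v1 [z])
[14] deliver 3→2 → ∅
[15] crash(2) → N2(✗back v1 [z])
[16] deliver 0→3 → ∅

0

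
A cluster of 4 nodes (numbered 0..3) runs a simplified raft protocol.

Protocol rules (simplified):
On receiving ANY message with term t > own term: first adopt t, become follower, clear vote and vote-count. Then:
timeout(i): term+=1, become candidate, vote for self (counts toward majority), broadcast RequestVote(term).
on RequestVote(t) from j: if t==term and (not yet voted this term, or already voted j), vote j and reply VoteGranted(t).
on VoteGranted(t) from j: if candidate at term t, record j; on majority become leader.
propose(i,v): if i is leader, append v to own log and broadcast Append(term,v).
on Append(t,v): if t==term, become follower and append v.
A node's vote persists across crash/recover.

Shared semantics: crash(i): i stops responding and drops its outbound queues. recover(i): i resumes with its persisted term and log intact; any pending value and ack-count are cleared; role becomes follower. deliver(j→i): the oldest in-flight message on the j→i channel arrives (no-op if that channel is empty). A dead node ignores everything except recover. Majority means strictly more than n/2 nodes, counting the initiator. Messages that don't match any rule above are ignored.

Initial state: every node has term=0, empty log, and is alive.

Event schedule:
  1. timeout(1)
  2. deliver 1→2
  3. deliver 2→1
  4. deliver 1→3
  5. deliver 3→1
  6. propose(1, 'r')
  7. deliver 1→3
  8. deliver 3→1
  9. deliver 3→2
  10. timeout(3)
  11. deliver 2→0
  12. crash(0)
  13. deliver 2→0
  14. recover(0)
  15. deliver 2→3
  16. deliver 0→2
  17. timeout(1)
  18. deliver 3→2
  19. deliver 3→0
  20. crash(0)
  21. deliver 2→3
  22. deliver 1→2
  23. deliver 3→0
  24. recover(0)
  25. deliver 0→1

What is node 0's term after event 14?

0

e1 timeout(1): 1[cand,t=1,-]
e2 deliver 1→2: 2[foll,t=1,-]
e3 deliver 2→1: ·
e4 deliver 1→3: 3[foll,t=1,-]
e5 deliver 3→1: 1[lead,t=1,-]
e6 propose(1,'r'): 1[lead,t=1,r]
e7 deliver 1→3: 3[foll,t=1,r]
e8 deliver 3→1: ·
e9 deliver 3→2: ·
e10 timeout(3): 3[cand,t=2,r]
e11 deliver 2→0: ·
e12 crash(0): 0[✗foll,t=0,-]
e13 deliver 2→0: ·
e14 recover(0): 0[foll,t=0,-]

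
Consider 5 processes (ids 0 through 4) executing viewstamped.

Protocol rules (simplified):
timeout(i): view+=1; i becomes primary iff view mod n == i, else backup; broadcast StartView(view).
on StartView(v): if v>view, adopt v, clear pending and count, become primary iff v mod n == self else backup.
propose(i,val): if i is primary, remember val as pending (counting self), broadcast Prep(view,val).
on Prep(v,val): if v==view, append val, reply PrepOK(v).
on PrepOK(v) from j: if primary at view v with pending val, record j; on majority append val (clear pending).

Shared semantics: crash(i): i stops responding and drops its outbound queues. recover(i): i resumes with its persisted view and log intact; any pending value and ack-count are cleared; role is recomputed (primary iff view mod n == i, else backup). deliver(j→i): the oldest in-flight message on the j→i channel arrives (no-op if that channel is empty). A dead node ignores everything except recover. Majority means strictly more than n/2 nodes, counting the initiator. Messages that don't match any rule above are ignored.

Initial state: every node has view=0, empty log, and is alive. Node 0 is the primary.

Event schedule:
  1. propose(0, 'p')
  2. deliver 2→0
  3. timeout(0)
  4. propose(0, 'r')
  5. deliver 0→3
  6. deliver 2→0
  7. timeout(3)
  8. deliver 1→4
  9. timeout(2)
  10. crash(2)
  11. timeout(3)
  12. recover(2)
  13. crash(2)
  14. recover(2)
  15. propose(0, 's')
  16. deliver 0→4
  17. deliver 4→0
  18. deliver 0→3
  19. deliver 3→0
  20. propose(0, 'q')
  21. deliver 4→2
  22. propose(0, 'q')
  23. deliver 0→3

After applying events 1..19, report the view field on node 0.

1

step 1 propose(0,'p'): —
step 2 deliver 2→0: —
step 3 timeout(0): 0={back,v=1,log=-}
step 4 propose(0,'r'): —
step 5 deliver 0→3: 3={back,v=0,log=p}
step 6 deliver 2→0: —
step 7 timeout(3): 3={back,v=1,log=p}
step 8 deliver 1→4: —
step 9 timeout(2): 2={back,v=1,log=-}
step 10 crash(2): 2={✗back,v=1,log=-}
step 11 timeout(3): 3={back,v=2,log=p}
step 12 recover(2): 2={back,v=1,log=-}
step 13 crash(2): 2={✗back,v=1,log=-}
step 14 recover(2): 2={back,v=1,log=-}
step 15 propose(0,'s'): —
step 16 deliver 0→4: 4={back,v=0,log=p}
step 17 deliver 4→0: —
step 18 deliver 0→3: —
step 19 deliver 3→0: —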